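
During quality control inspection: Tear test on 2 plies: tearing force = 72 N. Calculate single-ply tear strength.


Formula: Per-ply strength = Total force / Number of plies
Per-ply = 72 N / 2
Per-ply = 36 N

36 N


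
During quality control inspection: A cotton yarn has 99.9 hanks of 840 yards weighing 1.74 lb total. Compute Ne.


Formula: Ne = hanks / mass_lb
Substituting: Ne = 99.9 / 1.74
Ne = 57.4

57.4 Ne


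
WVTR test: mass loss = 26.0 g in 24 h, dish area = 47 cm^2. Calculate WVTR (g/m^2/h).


Formula: WVTR = mass_loss / (area * time)
Step 1: Convert area: 47 cm^2 = 0.0047 m^2
Step 2: WVTR = 26.0 g / (0.0047 m^2 * 24 h)
Step 3: WVTR = 26.0 / 0.1128 = 230.5 g/m^2/h

230.5 g/m^2/h


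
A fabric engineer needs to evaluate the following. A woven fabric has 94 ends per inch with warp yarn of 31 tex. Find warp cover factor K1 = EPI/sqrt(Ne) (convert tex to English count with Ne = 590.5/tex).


Formula: K1 = EPI / sqrt(Ne), with Ne = 590.5 / tex_warp
Step 1: Ne = 590.5 / 31 = 19.048
Step 2: sqrt(Ne) = sqrt(19.048) = 4.3644
Step 3: K1 = 94 / 4.3644 = 21.5

21.5


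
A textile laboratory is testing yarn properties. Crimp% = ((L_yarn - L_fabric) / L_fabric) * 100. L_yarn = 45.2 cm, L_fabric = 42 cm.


Formula: Crimp% = ((L_yarn - L_fabric) / L_fabric) * 100
Step 1: Extension = 45.2 - 42 = 3.2 cm
Step 2: Crimp% = (3.2 / 42) * 100
Step 3: Crimp% = 0.07619 * 100 = 7.619% ≈ 7.6%

7.6%


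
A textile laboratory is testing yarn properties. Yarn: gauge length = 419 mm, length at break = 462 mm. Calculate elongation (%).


Formula: Elongation (%) = ((L_break - L0) / L0) * 100
Step 1: Extension = 462 - 419 = 43 mm
Step 2: Elongation = (43 / 419) * 100
Step 3: Elongation = 0.102625 * 100 = 10.2625% ≈ 10.3%

10.3%


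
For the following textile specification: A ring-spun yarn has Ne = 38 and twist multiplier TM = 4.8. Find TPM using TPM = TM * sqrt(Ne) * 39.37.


Formula: TPM = TM * sqrt(Ne) * 39.37
Step 1: sqrt(Ne) = sqrt(38) = 6.1644
Step 2: TM * sqrt(Ne) = 4.8 * 6.1644 = 29.5891
Step 3: TPM = 29.5891 * 39.37 = 1165 twists/m

1165 twists/m


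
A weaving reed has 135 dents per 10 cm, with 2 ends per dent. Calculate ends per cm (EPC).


Formula: EPC = (dents per 10 cm * ends per dent) / 10
Step 1: Total ends per 10 cm = 135 * 2 = 270
Step 2: EPC = 270 / 10 = 27.0 ends/cm

27.0 ends/cm


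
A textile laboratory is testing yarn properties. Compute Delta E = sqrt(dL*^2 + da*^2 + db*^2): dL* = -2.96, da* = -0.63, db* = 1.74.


Formula: Delta E = sqrt(dL*^2 + da*^2 + db*^2)
Step 1: dL*^2 = (-2.96)^2 = 8.7616
Step 2: da*^2 = (-0.63)^2 = 0.3969
Step 3: db*^2 = 1.74^2 = 3.0276
Step 4: Sum = 8.7616 + 0.3969 + 3.0276 = 12.1861
Step 5: Delta E = sqrt(12.1861) = 3.49

3.49 Delta E


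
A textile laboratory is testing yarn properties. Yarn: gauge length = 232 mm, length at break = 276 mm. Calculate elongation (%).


Formula: Elongation (%) = ((L_break - L0) / L0) * 100
Step 1: Extension = 276 - 232 = 44 mm
Step 2: Elongation = (44 / 232) * 100
Step 3: Elongation = 0.189655 * 100 = 18.9655% ≈ 19.0%

19.0%


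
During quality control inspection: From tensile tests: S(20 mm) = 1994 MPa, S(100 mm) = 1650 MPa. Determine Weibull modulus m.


Formula: m = ln(L1/L2) / ln(S2/S1)
Step 1: ln(L1/L2) = ln(20/100) = -1.60944
Step 2: S2/S1 = 1650/1994 = 0.82748
Step 3: ln(S2/S1) = ln(0.82748) = -0.18937
Step 4: m = -1.60944 / -0.18937 = 8.50

8.50 (Weibull m)


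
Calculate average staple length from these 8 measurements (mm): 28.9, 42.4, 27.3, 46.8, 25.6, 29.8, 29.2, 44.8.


Formula: Mean = sum of lengths / count
Sum = 28.9 + 42.4 + 27.3 + 46.8 + 25.6 + 29.8 + 29.2 + 44.8
Sum = 274.8 mm
Mean = 274.8 / 8 = 34.35 mm

34.35 mm


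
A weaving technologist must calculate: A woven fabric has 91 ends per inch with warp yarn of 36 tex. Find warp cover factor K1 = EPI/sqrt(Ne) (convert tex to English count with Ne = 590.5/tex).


Formula: K1 = EPI / sqrt(Ne), with Ne = 590.5 / tex_warp
Step 1: Ne = 590.5 / 36 = 16.403
Step 2: sqrt(Ne) = sqrt(16.403) = 4.0501
Step 3: K1 = 91 / 4.0501 = 22.5

22.5


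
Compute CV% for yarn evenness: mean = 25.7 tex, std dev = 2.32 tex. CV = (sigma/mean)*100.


Formula: CV% = (standard deviation / mean) * 100
Step 1: Ratio = 2.32 / 25.7 = 0.090272
Step 2: CV% = 0.090272 * 100 = 9.0272% ≈ 9.0%

9.0%


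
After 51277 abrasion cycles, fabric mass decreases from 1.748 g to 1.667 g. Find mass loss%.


Formula: Mass loss% = ((m_before - m_after) / m_before) * 100
Step 1: Mass loss = 1.748 - 1.667 = 0.081 g
Step 2: Ratio = 0.081 / 1.748 = 0.0463387
Step 3: Mass loss% = 0.0463387 * 100 = 4.63387% ≈ 4.63%

4.63%


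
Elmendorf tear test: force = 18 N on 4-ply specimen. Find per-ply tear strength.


Formula: Per-ply strength = Total force / Number of plies
Per-ply = 18 N / 4
Per-ply = 4.5 N

4.5 N


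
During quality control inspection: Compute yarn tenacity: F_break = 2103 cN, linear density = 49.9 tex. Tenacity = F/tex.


Formula: Tenacity = Breaking force / Linear density
Tenacity = 2103 cN / 49.9 tex
Tenacity = 42.14 cN/tex

42.14 cN/tex


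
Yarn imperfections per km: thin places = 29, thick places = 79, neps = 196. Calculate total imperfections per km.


Formula: Total = thin places + thick places + neps
Total = 29 + 79 + 196
Total = 304 imperfections/km

304 imperfections/km


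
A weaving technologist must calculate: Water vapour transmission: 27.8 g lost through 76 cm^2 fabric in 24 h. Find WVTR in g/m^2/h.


Formula: WVTR = mass_loss / (area * time)
Step 1: Convert area: 76 cm^2 = 0.0076 m^2
Step 2: WVTR = 27.8 g / (0.0076 m^2 * 24 h)
Step 3: WVTR = 27.8 / 0.1824 = 152.4 g/m^2/h

152.4 g/m^2/h


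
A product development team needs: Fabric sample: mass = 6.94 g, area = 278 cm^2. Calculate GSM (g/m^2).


Formula: GSM = mass_g / area_m2
Step 1: Convert area: 278 cm^2 = 278 / 10000 = 0.0278 m^2
Step 2: GSM = 6.94 g / 0.0278 m^2 = 249.6 g/m^2

249.6 g/m^2


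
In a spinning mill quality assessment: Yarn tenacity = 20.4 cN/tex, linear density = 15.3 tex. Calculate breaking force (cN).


Formula: Breaking force = Tenacity * Linear density
F = 20.4 cN/tex * 15.3 tex
F = 312.12 cN

312.12 cN


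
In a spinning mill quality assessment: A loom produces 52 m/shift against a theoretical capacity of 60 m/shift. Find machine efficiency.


Formula: Efficiency% = (Actual output / Theoretical output) * 100
Efficiency% = (52 / 60) * 100
Efficiency% = 0.866667 * 100 = 86.6667% ≈ 86.7%

86.7%


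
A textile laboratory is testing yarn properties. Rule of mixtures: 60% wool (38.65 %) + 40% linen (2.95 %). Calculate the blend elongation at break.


Formula: Blend property = (fraction_A * property_A) + (fraction_B * property_B)
Step 1: Contribution A = 60/100 * 38.65 % = 23.19 %
Step 2: Contribution B = 40/100 * 2.95 % = 1.18 %
Step 3: Blend elongation at break = 23.19 + 1.18 = 24.37 %

24.37 %


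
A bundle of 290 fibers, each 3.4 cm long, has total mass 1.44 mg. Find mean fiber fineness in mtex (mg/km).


Formula: fineness (mtex) = mass (mg) / total length (km) = (mass_mg / total_length_m) * 1000
Step 1: Convert fiber length: 3.4 cm = 0.034 m
Step 2: Total fiber length = 290 * 0.034 = 9.86 m
Step 3: Linear density = 1.44 mg / 9.86 m = 0.1460 mg/m
Step 4: fineness = 0.1460 * 1000 = 146.0 mtex

146.0 mtex


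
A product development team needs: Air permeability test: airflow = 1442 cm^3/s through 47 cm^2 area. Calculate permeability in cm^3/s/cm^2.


Formula: Air Permeability = Airflow / Test Area
AP = 1442 cm^3/s / 47 cm^2
AP = 30.7 cm^3/s/cm^2

30.7 cm^3/s/cm^2


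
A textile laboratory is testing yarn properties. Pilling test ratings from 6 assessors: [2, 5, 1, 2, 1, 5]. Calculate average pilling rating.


Formula: Mean = sum / count
Sum = 2 + 5 + 1 + 2 + 1 + 5 = 16
Mean = 16 / 6 = 2.7

2.7


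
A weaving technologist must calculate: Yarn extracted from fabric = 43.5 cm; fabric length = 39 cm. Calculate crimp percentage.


Formula: Crimp% = ((L_yarn - L_fabric) / L_fabric) * 100
Step 1: Extension = 43.5 - 39 = 4.5 cm
Step 2: Crimp% = (4.5 / 39) * 100
Step 3: Crimp% = 0.115385 * 100 = 11.5385% ≈ 11.5%

11.5%


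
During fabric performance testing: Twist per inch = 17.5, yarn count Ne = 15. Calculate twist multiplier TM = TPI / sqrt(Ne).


Formula: TM = TPI / sqrt(Ne)
Step 1: sqrt(Ne) = sqrt(15) = 3.873
Step 2: TM = 17.5 / 3.873 = 4.52

4.52 TM


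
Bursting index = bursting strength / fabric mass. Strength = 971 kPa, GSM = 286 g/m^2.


Formula: Bursting Index = Bursting Strength / Fabric GSM
BI = 971 kPa / 286 g/m^2
BI = 3.395 kPa/(g/m^2)

3.395 kPa/(g/m^2)


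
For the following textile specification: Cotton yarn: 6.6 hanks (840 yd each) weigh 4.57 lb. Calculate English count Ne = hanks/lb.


Formula: Ne = hanks / mass_lb
Substituting: Ne = 6.6 / 4.57
Ne = 1.4

1.4 Ne


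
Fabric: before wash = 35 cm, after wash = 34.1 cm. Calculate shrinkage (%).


Formula: Shrinkage% = ((L_before - L_after) / L_before) * 100
Step 1: Shrinkage = 35 - 34.1 = 0.9 cm
Step 2: Shrinkage% = (0.9 / 35) * 100
Step 3: Shrinkage% = 0.025714 * 100 = 2.5714% ≈ 2.6%

2.6%


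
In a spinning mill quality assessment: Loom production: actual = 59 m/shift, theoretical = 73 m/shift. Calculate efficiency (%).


Formula: Efficiency% = (Actual output / Theoretical output) * 100
Efficiency% = (59 / 73) * 100
Efficiency% = 0.808219 * 100 = 80.8219% ≈ 80.8%

80.8%


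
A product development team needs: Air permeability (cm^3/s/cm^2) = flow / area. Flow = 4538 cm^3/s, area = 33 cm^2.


Formula: Air Permeability = Airflow / Test Area
AP = 4538 cm^3/s / 33 cm^2
AP = 137.5 cm^3/s/cm^2

137.5 cm^3/s/cm^2


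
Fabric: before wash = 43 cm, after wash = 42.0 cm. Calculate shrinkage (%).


Formula: Shrinkage% = ((L_before - L_after) / L_before) * 100
Step 1: Shrinkage = 43 - 42.0 = 1.0 cm
Step 2: Shrinkage% = (1.0 / 43) * 100
Step 3: Shrinkage% = 0.023256 * 100 = 2.3256% ≈ 2.3%

2.3%


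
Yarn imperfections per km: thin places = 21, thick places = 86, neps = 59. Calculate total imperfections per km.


Formula: Total = thin places + thick places + neps
Total = 21 + 86 + 59
Total = 166 imperfections/km

166 imperfections/km


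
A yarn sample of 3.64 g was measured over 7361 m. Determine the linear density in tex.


Formula: Tex = (mass_g / length_m) * 1000
Substituting: Tex = (3.64 / 7361) * 1000
Intermediate: 3.64 / 7361 = 0.0004945 g/m
Tex = 0.0004945 * 1000 = 0.49 tex

0.49 tex


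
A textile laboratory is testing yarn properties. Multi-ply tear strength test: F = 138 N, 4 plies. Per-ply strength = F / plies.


Formula: Per-ply strength = Total force / Number of plies
Per-ply = 138 N / 4
Per-ply = 34.5 N

34.5 N


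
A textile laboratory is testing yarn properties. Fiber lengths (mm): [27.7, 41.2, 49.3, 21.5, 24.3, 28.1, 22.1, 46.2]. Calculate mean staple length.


Formula: Mean = sum of lengths / count
Sum = 27.7 + 41.2 + 49.3 + 21.5 + 24.3 + 28.1 + 22.1 + 46.2
Sum = 260.4 mm
Mean = 260.4 / 8 = 32.55 mm

32.55 mm


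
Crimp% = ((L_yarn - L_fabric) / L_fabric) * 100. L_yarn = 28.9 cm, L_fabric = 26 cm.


Formula: Crimp% = ((L_yarn - L_fabric) / L_fabric) * 100
Step 1: Extension = 28.9 - 26 = 2.9 cm
Step 2: Crimp% = (2.9 / 26) * 100
Step 3: Crimp% = 0.111538 * 100 = 11.1538% ≈ 11.2%

11.2%


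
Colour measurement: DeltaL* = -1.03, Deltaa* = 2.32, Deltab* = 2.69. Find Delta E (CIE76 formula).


Formula: Delta E = sqrt(dL*^2 + da*^2 + db*^2)
Step 1: dL*^2 = (-1.03)^2 = 1.0609
Step 2: da*^2 = 2.32^2 = 5.3824
Step 3: db*^2 = 2.69^2 = 7.2361
Step 4: Sum = 1.0609 + 5.3824 + 7.2361 = 13.6794
Step 5: Delta E = sqrt(13.6794) = 3.7

3.7 Delta E


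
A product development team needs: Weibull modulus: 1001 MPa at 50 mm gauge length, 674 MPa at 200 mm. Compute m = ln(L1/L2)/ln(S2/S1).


Formula: m = ln(L1/L2) / ln(S2/S1)
Step 1: ln(L1/L2) = ln(50/200) = -1.38629
Step 2: S2/S1 = 674/1001 = 0.67333
Step 3: ln(S2/S1) = ln(0.67333) = -0.39552
Step 4: m = -1.38629 / -0.39552 = 3.50

3.50 (Weibull m)


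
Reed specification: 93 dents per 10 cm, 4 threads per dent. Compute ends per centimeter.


Formula: EPC = (dents per 10 cm * ends per dent) / 10
Step 1: Total ends per 10 cm = 93 * 4 = 372
Step 2: EPC = 372 / 10 = 37.2 ends/cm

37.2 ends/cm


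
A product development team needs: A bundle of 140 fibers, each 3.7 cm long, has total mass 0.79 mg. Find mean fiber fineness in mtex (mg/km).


Formula: fineness (mtex) = mass (mg) / total length (km) = (mass_mg / total_length_m) * 1000
Step 1: Convert fiber length: 3.7 cm = 0.037 m
Step 2: Total fiber length = 140 * 0.037 = 5.18 m
Step 3: Linear density = 0.79 mg / 5.18 m = 0.1525 mg/m
Step 4: fineness = 0.1525 * 1000 = 152.5 mtex

152.5 mtex


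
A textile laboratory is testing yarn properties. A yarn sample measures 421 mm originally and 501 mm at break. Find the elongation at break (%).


Formula: Elongation (%) = ((L_break - L0) / L0) * 100
Step 1: Extension = 501 - 421 = 80 mm
Step 2: Elongation = (80 / 421) * 100
Step 3: Elongation = 0.190024 * 100 = 19.0024% ≈ 19.0%

19.0%


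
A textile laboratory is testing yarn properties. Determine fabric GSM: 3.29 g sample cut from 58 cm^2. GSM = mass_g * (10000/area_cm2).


Formula: GSM = mass_g / area_m2
Step 1: Convert area: 58 cm^2 = 58 / 10000 = 0.0058 m^2
Step 2: GSM = 3.29 g / 0.0058 m^2 = 567.2 g/m^2

567.2 g/m^2


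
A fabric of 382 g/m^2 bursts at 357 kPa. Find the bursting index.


Formula: Bursting Index = Bursting Strength / Fabric GSM
BI = 357 kPa / 382 g/m^2
BI = 0.935 kPa/(g/m^2)

0.935 kPa/(g/m^2)


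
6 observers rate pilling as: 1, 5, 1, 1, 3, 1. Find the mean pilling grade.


Formula: Mean = sum / count
Sum = 1 + 5 + 1 + 1 + 3 + 1 = 12
Mean = 12 / 6 = 2.0

2.0


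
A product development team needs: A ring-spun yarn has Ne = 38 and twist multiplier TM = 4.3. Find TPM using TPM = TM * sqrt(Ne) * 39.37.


Formula: TPM = TM * sqrt(Ne) * 39.37
Step 1: sqrt(Ne) = sqrt(38) = 6.1644
Step 2: TM * sqrt(Ne) = 4.3 * 6.1644 = 26.5069
Step 3: TPM = 26.5069 * 39.37 = 1044 twists/m

1044 twists/m


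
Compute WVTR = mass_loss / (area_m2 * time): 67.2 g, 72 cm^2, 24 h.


Formula: WVTR = mass_loss / (area * time)
Step 1: Convert area: 72 cm^2 = 0.0072 m^2
Step 2: WVTR = 67.2 g / (0.0072 m^2 * 24 h)
Step 3: WVTR = 67.2 / 0.1728 = 388.9 g/m^2/h

388.9 g/m^2/h


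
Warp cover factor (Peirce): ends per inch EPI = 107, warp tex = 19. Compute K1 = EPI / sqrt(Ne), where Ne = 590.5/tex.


Formula: K1 = EPI / sqrt(Ne), with Ne = 590.5 / tex_warp
Step 1: Ne = 590.5 / 19 = 31.079
Step 2: sqrt(Ne) = sqrt(31.079) = 5.5749
Step 3: K1 = 107 / 5.5749 = 19.2

19.2


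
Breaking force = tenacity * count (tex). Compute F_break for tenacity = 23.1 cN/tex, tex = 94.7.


Formula: Breaking force = Tenacity * Linear density
F = 23.1 cN/tex * 94.7 tex
F = 2187.57 cN

2187.57 cN


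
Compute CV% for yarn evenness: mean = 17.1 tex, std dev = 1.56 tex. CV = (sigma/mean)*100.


Formula: CV% = (standard deviation / mean) * 100
Step 1: Ratio = 1.56 / 17.1 = 0.091228
Step 2: CV% = 0.091228 * 100 = 9.1228% ≈ 9.1%

9.1%


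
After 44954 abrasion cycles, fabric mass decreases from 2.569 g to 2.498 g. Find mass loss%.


Formula: Mass loss% = ((m_before - m_after) / m_before) * 100
Step 1: Mass loss = 2.569 - 2.498 = 0.071 g
Step 2: Ratio = 0.071 / 2.569 = 0.0276372
Step 3: Mass loss% = 0.0276372 * 100 = 2.76372% ≈ 2.76%

2.76%


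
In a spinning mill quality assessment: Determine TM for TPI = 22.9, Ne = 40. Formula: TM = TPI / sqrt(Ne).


Formula: TM = TPI / sqrt(Ne)
Step 1: sqrt(Ne) = sqrt(40) = 6.3246
Step 2: TM = 22.9 / 6.3246 = 3.62

3.62 TM


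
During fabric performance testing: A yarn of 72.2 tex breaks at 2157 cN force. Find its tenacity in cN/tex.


Formula: Tenacity = Breaking force / Linear density
Tenacity = 2157 cN / 72.2 tex
Tenacity = 29.88 cN/tex

29.88 cN/tex


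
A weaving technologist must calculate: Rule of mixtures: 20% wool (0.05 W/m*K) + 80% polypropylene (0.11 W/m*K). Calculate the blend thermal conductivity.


Formula: Blend property = (fraction_A * property_A) + (fraction_B * property_B)
Step 1: Contribution A = 20/100 * 0.05 W/m*K = 0.01 W/m*K
Step 2: Contribution B = 80/100 * 0.11 W/m*K = 0.088 W/m*K
Step 3: Blend thermal conductivity = 0.01 + 0.088 = 0.098 W/m*K

0.098 W/m*K


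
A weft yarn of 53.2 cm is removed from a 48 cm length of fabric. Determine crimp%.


Formula: Crimp% = ((L_yarn - L_fabric) / L_fabric) * 100
Step 1: Extension = 53.2 - 48 = 5.2 cm
Step 2: Crimp% = (5.2 / 48) * 100
Step 3: Crimp% = 0.108333 * 100 = 10.8333% ≈ 10.8%

10.8%


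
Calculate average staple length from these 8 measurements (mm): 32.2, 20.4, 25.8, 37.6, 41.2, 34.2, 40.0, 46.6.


Formula: Mean = sum of lengths / count
Sum = 32.2 + 20.4 + 25.8 + 37.6 + 41.2 + 34.2 + 40.0 + 46.6
Sum = 278.0 mm
Mean = 278.0 / 8 = 34.75 mm

34.75 mm


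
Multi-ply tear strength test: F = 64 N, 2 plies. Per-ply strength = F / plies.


Formula: Per-ply strength = Total force / Number of plies
Per-ply = 64 N / 2
Per-ply = 32 N

32 N


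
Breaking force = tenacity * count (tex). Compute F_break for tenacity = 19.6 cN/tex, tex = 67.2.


Formula: Breaking force = Tenacity * Linear density
F = 19.6 cN/tex * 67.2 tex
F = 1317.12 cN

1317.12 cN


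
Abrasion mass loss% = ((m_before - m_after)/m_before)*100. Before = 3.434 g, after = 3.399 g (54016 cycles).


Formula: Mass loss% = ((m_before - m_after) / m_before) * 100
Step 1: Mass loss = 3.434 - 3.399 = 0.035 g
Step 2: Ratio = 0.035 / 3.434 = 0.0101922
Step 3: Mass loss% = 0.0101922 * 100 = 1.01922% ≈ 1.02%

1.02%


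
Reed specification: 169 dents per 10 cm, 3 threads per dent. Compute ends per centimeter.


Formula: EPC = (dents per 10 cm * ends per dent) / 10
Step 1: Total ends per 10 cm = 169 * 3 = 507
Step 2: EPC = 507 / 10 = 50.7 ends/cm

50.7 ends/cm


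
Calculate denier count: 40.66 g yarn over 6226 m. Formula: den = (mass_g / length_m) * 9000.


Formula: den = (mass_g / length_m) * 9000
Substituting: den = (40.66 / 6226) * 9000
Intermediate: 40.66 / 6226 = 0.00653068 g/m
den = 0.00653068 * 9000 = 58.8 denier

58.8 denier


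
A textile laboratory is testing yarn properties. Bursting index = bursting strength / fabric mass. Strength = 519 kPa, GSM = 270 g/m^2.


Formula: Bursting Index = Bursting Strength / Fabric GSM
BI = 519 kPa / 270 g/m^2
BI = 1.922 kPa/(g/m^2)

1.922 kPa/(g/m^2)


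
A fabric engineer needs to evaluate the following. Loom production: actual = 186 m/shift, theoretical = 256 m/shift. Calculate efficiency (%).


Formula: Efficiency% = (Actual output / Theoretical output) * 100
Efficiency% = (186 / 256) * 100
Efficiency% = 0.726563 * 100 = 72.6563% ≈ 72.7%

72.7%


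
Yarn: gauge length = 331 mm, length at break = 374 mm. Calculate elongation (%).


Formula: Elongation (%) = ((L_break - L0) / L0) * 100
Step 1: Extension = 374 - 331 = 43 mm
Step 2: Elongation = (43 / 331) * 100
Step 3: Elongation = 0.129909 * 100 = 12.9909% ≈ 13.0%

13.0%


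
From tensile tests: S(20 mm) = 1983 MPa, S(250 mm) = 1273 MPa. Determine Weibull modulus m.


Formula: m = ln(L1/L2) / ln(S2/S1)
Step 1: ln(L1/L2) = ln(20/250) = -2.52573
Step 2: S2/S1 = 1273/1983 = 0.64196
Step 3: ln(S2/S1) = ln(0.64196) = -0.44323
Step 4: m = -2.52573 / -0.44323 = 5.70

5.70 (Weibull m)


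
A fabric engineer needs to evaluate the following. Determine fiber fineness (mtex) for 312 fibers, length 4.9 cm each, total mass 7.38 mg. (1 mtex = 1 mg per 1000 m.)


Formula: fineness (mtex) = mass (mg) / total length (km) = (mass_mg / total_length_m) * 1000
Step 1: Convert fiber length: 4.9 cm = 0.049 m
Step 2: Total fiber length = 312 * 0.049 = 15.288 m
Step 3: Linear density = 7.38 mg / 15.288 m = 0.4827 mg/m
Step 4: fineness = 0.4827 * 1000 = 482.7 mtex

482.7 mtex


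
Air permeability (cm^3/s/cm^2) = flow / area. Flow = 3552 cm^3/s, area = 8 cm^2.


Formula: Air Permeability = Airflow / Test Area
AP = 3552 cm^3/s / 8 cm^2
AP = 444.0 cm^3/s/cm^2

444.0 cm^3/s/cm^2


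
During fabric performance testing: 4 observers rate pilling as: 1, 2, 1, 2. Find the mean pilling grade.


Formula: Mean = sum / count
Sum = 1 + 2 + 1 + 2 = 6
Mean = 6 / 4 = 1.5

1.5


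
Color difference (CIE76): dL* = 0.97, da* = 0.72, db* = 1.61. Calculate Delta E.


Formula: Delta E = sqrt(dL*^2 + da*^2 + db*^2)
Step 1: dL*^2 = 0.97^2 = 0.9409
Step 2: da*^2 = 0.72^2 = 0.5184
Step 3: db*^2 = 1.61^2 = 2.5921
Step 4: Sum = 0.9409 + 0.5184 + 2.5921 = 4.0514
Step 5: Delta E = sqrt(4.0514) = 2.01

2.01 Delta E


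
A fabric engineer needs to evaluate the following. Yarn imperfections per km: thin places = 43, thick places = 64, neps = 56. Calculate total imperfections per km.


Formula: Total = thin places + thick places + neps
Total = 43 + 64 + 56
Total = 163 imperfections/km

163 imperfections/km


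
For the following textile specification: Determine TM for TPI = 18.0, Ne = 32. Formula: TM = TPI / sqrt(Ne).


Formula: TM = TPI / sqrt(Ne)
Step 1: sqrt(Ne) = sqrt(32) = 5.6569
Step 2: TM = 18.0 / 5.6569 = 3.18

3.18 TM


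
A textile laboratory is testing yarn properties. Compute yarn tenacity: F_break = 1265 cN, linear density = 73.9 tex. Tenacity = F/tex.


Formula: Tenacity = Breaking force / Linear density
Tenacity = 1265 cN / 73.9 tex
Tenacity = 17.12 cN/tex

17.12 cN/tex


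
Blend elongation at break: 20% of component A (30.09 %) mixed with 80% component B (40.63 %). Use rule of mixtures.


Formula: Blend property = (fraction_A * property_A) + (fraction_B * property_B)
Step 1: Contribution A = 20/100 * 30.09 % = 6.018 %
Step 2: Contribution B = 80/100 * 40.63 % = 32.504 %
Step 3: Blend elongation at break = 6.018 + 32.504 = 38.522 %

38.522 %


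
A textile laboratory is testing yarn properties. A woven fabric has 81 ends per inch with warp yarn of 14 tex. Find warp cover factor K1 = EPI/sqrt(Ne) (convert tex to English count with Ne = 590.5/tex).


Formula: K1 = EPI / sqrt(Ne), with Ne = 590.5 / tex_warp
Step 1: Ne = 590.5 / 14 = 42.179
Step 2: sqrt(Ne) = sqrt(42.179) = 6.4945
Step 3: K1 = 81 / 6.4945 = 12.5

12.5


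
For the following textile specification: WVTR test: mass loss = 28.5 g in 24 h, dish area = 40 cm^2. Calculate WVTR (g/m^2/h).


Formula: WVTR = mass_loss / (area * time)
Step 1: Convert area: 40 cm^2 = 0.004 m^2
Step 2: WVTR = 28.5 g / (0.004 m^2 * 24 h)
Step 3: WVTR = 28.5 / 0.096 = 296.9 g/m^2/h

296.9 g/m^2/h


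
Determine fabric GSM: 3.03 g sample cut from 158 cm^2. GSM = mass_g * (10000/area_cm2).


Formula: GSM = mass_g / area_m2
Step 1: Convert area: 158 cm^2 = 158 / 10000 = 0.0158 m^2
Step 2: GSM = 3.03 g / 0.0158 m^2 = 191.8 g/m^2

191.8 g/m^2


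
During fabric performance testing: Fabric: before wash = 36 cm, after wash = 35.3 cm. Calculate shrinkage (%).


Formula: Shrinkage% = ((L_before - L_after) / L_before) * 100
Step 1: Shrinkage = 36 - 35.3 = 0.7 cm
Step 2: Shrinkage% = (0.7 / 36) * 100
Step 3: Shrinkage% = 0.019444 * 100 = 1.9444% ≈ 1.9%

1.9%


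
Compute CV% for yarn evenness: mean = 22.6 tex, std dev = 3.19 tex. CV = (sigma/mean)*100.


Formula: CV% = (standard deviation / mean) * 100
Step 1: Ratio = 3.19 / 22.6 = 0.14115
Step 2: CV% = 0.14115 * 100 = 14.115% ≈ 14.1%

14.1%


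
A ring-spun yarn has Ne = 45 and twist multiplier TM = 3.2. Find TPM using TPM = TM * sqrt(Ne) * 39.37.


Formula: TPM = TM * sqrt(Ne) * 39.37
Step 1: sqrt(Ne) = sqrt(45) = 6.7082
Step 2: TM * sqrt(Ne) = 3.2 * 6.7082 = 21.4662
Step 3: TPM = 21.4662 * 39.37 = 845 twists/m

845 twists/m


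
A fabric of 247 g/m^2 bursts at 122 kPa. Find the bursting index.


Formula: Bursting Index = Bursting Strength / Fabric GSM
BI = 122 kPa / 247 g/m^2
BI = 0.494 kPa/(g/m^2)

0.494 kPa/(g/m^2)


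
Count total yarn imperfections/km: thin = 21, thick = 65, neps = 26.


Formula: Total = thin places + thick places + neps
Total = 21 + 65 + 26
Total = 112 imperfections/km

112 imperfections/km


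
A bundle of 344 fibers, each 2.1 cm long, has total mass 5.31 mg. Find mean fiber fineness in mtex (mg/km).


Formula: fineness (mtex) = mass (mg) / total length (km) = (mass_mg / total_length_m) * 1000
Step 1: Convert fiber length: 2.1 cm = 0.021 m
Step 2: Total fiber length = 344 * 0.021 = 7.224 m
Step 3: Linear density = 5.31 mg / 7.224 m = 0.7350 mg/m
Step 4: fineness = 0.7350 * 1000 = 735.0 mtex

735.0 mtex


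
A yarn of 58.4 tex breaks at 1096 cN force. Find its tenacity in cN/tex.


Formula: Tenacity = Breaking force / Linear density
Tenacity = 1096 cN / 58.4 tex
Tenacity = 18.77 cN/tex

18.77 cN/tex


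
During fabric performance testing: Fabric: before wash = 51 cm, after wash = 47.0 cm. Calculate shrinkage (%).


Formula: Shrinkage% = ((L_before - L_after) / L_before) * 100
Step 1: Shrinkage = 51 - 47.0 = 4.0 cm
Step 2: Shrinkage% = (4.0 / 51) * 100
Step 3: Shrinkage% = 0.078431 * 100 = 7.8431% ≈ 7.8%

7.8%


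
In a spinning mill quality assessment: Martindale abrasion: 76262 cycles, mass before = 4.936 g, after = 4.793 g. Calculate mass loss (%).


Formula: Mass loss% = ((m_before - m_after) / m_before) * 100
Step 1: Mass loss = 4.936 - 4.793 = 0.143 g
Step 2: Ratio = 0.143 / 4.936 = 0.0289708
Step 3: Mass loss% = 0.0289708 * 100 = 2.89708% ≈ 2.90%

2.90%


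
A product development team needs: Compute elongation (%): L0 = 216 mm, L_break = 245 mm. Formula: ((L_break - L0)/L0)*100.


Formula: Elongation (%) = ((L_break - L0) / L0) * 100
Step 1: Extension = 245 - 216 = 29 mm
Step 2: Elongation = (29 / 216) * 100
Step 3: Elongation = 0.134259 * 100 = 13.4259% ≈ 13.4%

13.4%


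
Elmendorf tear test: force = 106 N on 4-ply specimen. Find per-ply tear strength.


Formula: Per-ply strength = Total force / Number of plies
Per-ply = 106 N / 4
Per-ply = 26.5 N

26.5 N


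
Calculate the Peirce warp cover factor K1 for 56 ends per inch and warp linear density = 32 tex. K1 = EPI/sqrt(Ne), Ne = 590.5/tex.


Formula: K1 = EPI / sqrt(Ne), with Ne = 590.5 / tex_warp
Step 1: Ne = 590.5 / 32 = 18.453
Step 2: sqrt(Ne) = sqrt(18.453) = 4.2957
Step 3: K1 = 56 / 4.2957 = 13.0

13.0


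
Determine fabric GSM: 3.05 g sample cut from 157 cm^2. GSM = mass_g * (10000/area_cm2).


Formula: GSM = mass_g / area_m2
Step 1: Convert area: 157 cm^2 = 157 / 10000 = 0.0157 m^2
Step 2: GSM = 3.05 g / 0.0157 m^2 = 194.3 g/m^2

194.3 g/m^2


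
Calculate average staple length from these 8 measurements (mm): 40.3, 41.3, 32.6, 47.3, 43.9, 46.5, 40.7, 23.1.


Formula: Mean = sum of lengths / count
Sum = 40.3 + 41.3 + 32.6 + 47.3 + 43.9 + 46.5 + 40.7 + 23.1
Sum = 315.7 mm
Mean = 315.7 / 8 = 39.46 mm

39.46 mm


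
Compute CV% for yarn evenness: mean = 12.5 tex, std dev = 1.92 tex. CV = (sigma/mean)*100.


Formula: CV% = (standard deviation / mean) * 100
Step 1: Ratio = 1.92 / 12.5 = 0.1536
Step 2: CV% = 0.1536 * 100 = 15.36% ≈ 15.4%

15.4%


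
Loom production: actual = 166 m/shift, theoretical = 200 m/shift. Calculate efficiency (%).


Formula: Efficiency% = (Actual output / Theoretical output) * 100
Efficiency% = (166 / 200) * 100
Efficiency% = 0.83 * 100 = 83.0%

83.0%


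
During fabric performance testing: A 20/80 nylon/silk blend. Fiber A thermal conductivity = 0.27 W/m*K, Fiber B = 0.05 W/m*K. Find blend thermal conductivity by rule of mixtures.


Formula: Blend property = (fraction_A * property_A) + (fraction_B * property_B)
Step 1: Contribution A = 20/100 * 0.27 W/m*K = 0.054 W/m*K
Step 2: Contribution B = 80/100 * 0.05 W/m*K = 0.04 W/m*K
Step 3: Blend thermal conductivity = 0.054 + 0.04 = 0.094 W/m*K

0.094 W/m*K


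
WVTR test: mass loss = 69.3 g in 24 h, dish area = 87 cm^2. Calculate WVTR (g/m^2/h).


Formula: WVTR = mass_loss / (area * time)
Step 1: Convert area: 87 cm^2 = 0.0087 m^2
Step 2: WVTR = 69.3 g / (0.0087 m^2 * 24 h)
Step 3: WVTR = 69.3 / 0.2088 = 331.9 g/m^2/h

331.9 g/m^2/h


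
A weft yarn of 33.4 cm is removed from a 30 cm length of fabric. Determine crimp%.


Formula: Crimp% = ((L_yarn - L_fabric) / L_fabric) * 100
Step 1: Extension = 33.4 - 30 = 3.4 cm
Step 2: Crimp% = (3.4 / 30) * 100
Step 3: Crimp% = 0.113333 * 100 = 11.3333% ≈ 11.3%

11.3%


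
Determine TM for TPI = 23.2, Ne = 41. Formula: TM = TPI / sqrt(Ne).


Formula: TM = TPI / sqrt(Ne)
Step 1: sqrt(Ne) = sqrt(41) = 6.4031
Step 2: TM = 23.2 / 6.4031 = 3.62

3.62 TM


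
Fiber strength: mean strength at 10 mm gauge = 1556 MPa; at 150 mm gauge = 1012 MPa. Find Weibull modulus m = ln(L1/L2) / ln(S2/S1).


Formula: m = ln(L1/L2) / ln(S2/S1)
Step 1: ln(L1/L2) = ln(10/150) = -2.70805
Step 2: S2/S1 = 1012/1556 = 0.65039
Step 3: ln(S2/S1) = ln(0.65039) = -0.43018
Step 4: m = -2.70805 / -0.43018 = 6.30

6.30 (Weibull m)


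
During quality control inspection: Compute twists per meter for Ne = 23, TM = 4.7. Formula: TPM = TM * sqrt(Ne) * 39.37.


Formula: TPM = TM * sqrt(Ne) * 39.37
Step 1: sqrt(Ne) = sqrt(23) = 4.7958
Step 2: TM * sqrt(Ne) = 4.7 * 4.7958 = 22.5403
Step 3: TPM = 22.5403 * 39.37 = 887 twists/m

887 twists/m


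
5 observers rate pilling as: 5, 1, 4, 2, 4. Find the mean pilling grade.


Formula: Mean = sum / count
Sum = 5 + 1 + 4 + 2 + 4 = 16
Mean = 16 / 5 = 3.2

3.2


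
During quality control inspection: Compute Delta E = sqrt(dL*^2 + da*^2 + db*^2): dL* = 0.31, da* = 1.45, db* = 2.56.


Formula: Delta E = sqrt(dL*^2 + da*^2 + db*^2)
Step 1: dL*^2 = 0.31^2 = 0.0961
Step 2: da*^2 = 1.45^2 = 2.1025
Step 3: db*^2 = 2.56^2 = 6.5536
Step 4: Sum = 0.0961 + 2.1025 + 6.5536 = 8.7522
Step 5: Delta E = sqrt(8.7522) = 2.96

2.96 Delta E


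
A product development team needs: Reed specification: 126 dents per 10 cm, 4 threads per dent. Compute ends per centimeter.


Formula: EPC = (dents per 10 cm * ends per dent) / 10
Step 1: Total ends per 10 cm = 126 * 4 = 504
Step 2: EPC = 504 / 10 = 50.4 ends/cm

50.4 ends/cm


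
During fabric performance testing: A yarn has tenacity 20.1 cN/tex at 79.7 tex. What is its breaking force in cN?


Formula: Breaking force = Tenacity * Linear density
F = 20.1 cN/tex * 79.7 tex
F = 1601.97 cN

1601.97 cN


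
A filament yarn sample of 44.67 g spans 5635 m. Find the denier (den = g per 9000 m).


Formula: den = (mass_g / length_m) * 9000
Substituting: den = (44.67 / 5635) * 9000
Intermediate: 44.67 / 5635 = 0.00792724 g/m
den = 0.00792724 * 9000 = 71.3 denier

71.3 denier


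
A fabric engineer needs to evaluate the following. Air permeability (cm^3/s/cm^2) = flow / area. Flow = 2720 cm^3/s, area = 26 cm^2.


Formula: Air Permeability = Airflow / Test Area
AP = 2720 cm^3/s / 26 cm^2
AP = 104.6 cm^3/s/cm^2

104.6 cm^3/s/cm^2


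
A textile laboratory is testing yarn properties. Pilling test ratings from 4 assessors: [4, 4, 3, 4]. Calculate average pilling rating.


Formula: Mean = sum / count
Sum = 4 + 4 + 3 + 4 = 15
Mean = 15 / 4 = 3.8

3.8


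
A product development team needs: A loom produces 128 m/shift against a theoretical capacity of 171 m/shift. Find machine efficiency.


Formula: Efficiency% = (Actual output / Theoretical output) * 100
Efficiency% = (128 / 171) * 100
Efficiency% = 0.748538 * 100 = 74.8538% ≈ 74.9%

74.9%


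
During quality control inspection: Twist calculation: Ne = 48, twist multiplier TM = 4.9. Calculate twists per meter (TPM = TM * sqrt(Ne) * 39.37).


Formula: TPM = TM * sqrt(Ne) * 39.37
Step 1: sqrt(Ne) = sqrt(48) = 6.9282
Step 2: TM * sqrt(Ne) = 4.9 * 6.9282 = 33.9482
Step 3: TPM = 33.9482 * 39.37 = 1337 twists/m

1337 twists/m


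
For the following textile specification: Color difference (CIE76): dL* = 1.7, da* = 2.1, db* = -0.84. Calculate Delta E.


Formula: Delta E = sqrt(dL*^2 + da*^2 + db*^2)
Step 1: dL*^2 = 1.7^2 = 2.89
Step 2: da*^2 = 2.1^2 = 4.41
Step 3: db*^2 = (-0.84)^2 = 0.7056
Step 4: Sum = 2.89 + 4.41 + 0.7056 = 8.0056
Step 5: Delta E = sqrt(8.0056) = 2.83

2.83 Delta E


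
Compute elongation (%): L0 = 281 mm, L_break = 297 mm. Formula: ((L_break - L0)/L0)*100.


Formula: Elongation (%) = ((L_break - L0) / L0) * 100
Step 1: Extension = 297 - 281 = 16 mm
Step 2: Elongation = (16 / 281) * 100
Step 3: Elongation = 0.05694 * 100 = 5.694% ≈ 5.7%

5.7%


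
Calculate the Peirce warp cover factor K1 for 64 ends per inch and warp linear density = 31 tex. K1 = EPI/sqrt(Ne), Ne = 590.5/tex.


Formula: K1 = EPI / sqrt(Ne), with Ne = 590.5 / tex_warp
Step 1: Ne = 590.5 / 31 = 19.048
Step 2: sqrt(Ne) = sqrt(19.048) = 4.3644
Step 3: K1 = 64 / 4.3644 = 14.7

14.7


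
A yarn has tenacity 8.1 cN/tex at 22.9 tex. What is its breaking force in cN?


Formula: Breaking force = Tenacity * Linear density
F = 8.1 cN/tex * 22.9 tex
F = 185.49 cN

185.49 cN


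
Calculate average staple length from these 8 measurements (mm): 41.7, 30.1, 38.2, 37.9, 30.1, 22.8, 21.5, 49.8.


Formula: Mean = sum of lengths / count
Sum = 41.7 + 30.1 + 38.2 + 37.9 + 30.1 + 22.8 + 21.5 + 49.8
Sum = 272.1 mm
Mean = 272.1 / 8 = 34.01 mm

34.01 mm


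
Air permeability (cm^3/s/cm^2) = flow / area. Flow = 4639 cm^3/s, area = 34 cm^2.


Formula: Air Permeability = Airflow / Test Area
AP = 4639 cm^3/s / 34 cm^2
AP = 136.4 cm^3/s/cm^2

136.4 cm^3/s/cm^2


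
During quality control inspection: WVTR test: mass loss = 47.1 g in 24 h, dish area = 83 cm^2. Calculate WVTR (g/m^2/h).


Formula: WVTR = mass_loss / (area * time)
Step 1: Convert area: 83 cm^2 = 0.0083 m^2
Step 2: WVTR = 47.1 g / (0.0083 m^2 * 24 h)
Step 3: WVTR = 47.1 / 0.1992 = 236.4 g/m^2/h

236.4 g/m^2/h


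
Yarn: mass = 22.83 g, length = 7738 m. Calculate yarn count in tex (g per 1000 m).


Formula: Tex = (mass_g / length_m) * 1000
Substituting: Tex = (22.83 / 7738) * 1000
Intermediate: 22.83 / 7738 = 0.00295037 g/m
Tex = 0.00295037 * 1000 = 2.95 tex

2.95 tex


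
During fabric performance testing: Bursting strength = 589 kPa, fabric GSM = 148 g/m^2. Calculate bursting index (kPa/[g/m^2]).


Formula: Bursting Index = Bursting Strength / Fabric GSM
BI = 589 kPa / 148 g/m^2
BI = 3.980 kPa/(g/m^2)

3.980 kPa/(g/m^2)


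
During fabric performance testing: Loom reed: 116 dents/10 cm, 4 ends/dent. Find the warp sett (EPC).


Formula: EPC = (dents per 10 cm * ends per dent) / 10
Step 1: Total ends per 10 cm = 116 * 4 = 464
Step 2: EPC = 464 / 10 = 46.4 ends/cm

46.4 ends/cm


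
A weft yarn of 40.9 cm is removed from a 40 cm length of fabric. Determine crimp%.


Formula: Crimp% = ((L_yarn - L_fabric) / L_fabric) * 100
Step 1: Extension = 40.9 - 40 = 0.9 cm
Step 2: Crimp% = (0.9 / 40) * 100
Step 3: Crimp% = 0.0225 * 100 = 2.25% ≈ 2.3%

2.3%


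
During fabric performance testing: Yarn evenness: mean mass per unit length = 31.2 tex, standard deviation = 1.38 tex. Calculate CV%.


Formula: CV% = (standard deviation / mean) * 100
Step 1: Ratio = 1.38 / 31.2 = 0.044231
Step 2: CV% = 0.044231 * 100 = 4.4231% ≈ 4.4%

4.4%


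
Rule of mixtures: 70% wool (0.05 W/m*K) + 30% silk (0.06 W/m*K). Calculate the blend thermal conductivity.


Formula: Blend property = (fraction_A * property_A) + (fraction_B * property_B)
Step 1: Contribution A = 70/100 * 0.05 W/m*K = 0.035 W/m*K
Step 2: Contribution B = 30/100 * 0.06 W/m*K = 0.018 W/m*K
Step 3: Blend thermal conductivity = 0.035 + 0.018 = 0.053 W/m*K

0.053 W/m*K


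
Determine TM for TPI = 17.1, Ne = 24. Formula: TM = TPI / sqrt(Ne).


Formula: TM = TPI / sqrt(Ne)
Step 1: sqrt(Ne) = sqrt(24) = 4.899
Step 2: TM = 17.1 / 4.899 = 3.49

3.49 TM


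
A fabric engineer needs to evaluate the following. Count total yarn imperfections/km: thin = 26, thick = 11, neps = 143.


Formula: Total = thin places + thick places + neps
Total = 26 + 11 + 143
Total = 180 imperfections/km

180 imperfections/km


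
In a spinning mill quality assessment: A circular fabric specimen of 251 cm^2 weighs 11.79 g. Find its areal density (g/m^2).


Formula: GSM = mass_g / area_m2
Step 1: Convert area: 251 cm^2 = 251 / 10000 = 0.0251 m^2
Step 2: GSM = 11.79 g / 0.0251 m^2 = 469.7 g/m^2

469.7 g/m^2


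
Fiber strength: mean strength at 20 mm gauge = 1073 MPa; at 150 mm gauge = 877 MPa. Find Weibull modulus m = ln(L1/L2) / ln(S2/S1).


Formula: m = ln(L1/L2) / ln(S2/S1)
Step 1: ln(L1/L2) = ln(20/150) = -2.01490
Step 2: S2/S1 = 877/1073 = 0.81733
Step 3: ln(S2/S1) = ln(0.81733) = -0.20171
Step 4: m = -2.01490 / -0.20171 = 9.99

9.99 (Weibull m)


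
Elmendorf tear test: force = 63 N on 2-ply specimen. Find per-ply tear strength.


Formula: Per-ply strength = Total force / Number of plies
Per-ply = 63 N / 2
Per-ply = 31.5 N

31.5 N


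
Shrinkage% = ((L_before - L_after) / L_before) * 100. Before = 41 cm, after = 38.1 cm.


Formula: Shrinkage% = ((L_before - L_after) / L_before) * 100
Step 1: Shrinkage = 41 - 38.1 = 2.9 cm
Step 2: Shrinkage% = (2.9 / 41) * 100
Step 3: Shrinkage% = 0.070732 * 100 = 7.0732% ≈ 7.1%

7.1%


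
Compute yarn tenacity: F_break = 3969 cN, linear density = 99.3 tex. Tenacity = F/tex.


Formula: Tenacity = Breaking force / Linear density
Tenacity = 3969 cN / 99.3 tex
Tenacity = 39.97 cN/tex

39.97 cN/tex


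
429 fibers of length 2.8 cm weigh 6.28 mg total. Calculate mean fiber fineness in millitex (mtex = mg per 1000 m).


Formula: fineness (mtex) = mass (mg) / total length (km) = (mass_mg / total_length_m) * 1000
Step 1: Convert fiber length: 2.8 cm = 0.028 m
Step 2: Total fiber length = 429 * 0.028 = 12.012 m
Step 3: Linear density = 6.28 mg / 12.012 m = 0.5228 mg/m
Step 4: fineness = 0.5228 * 1000 = 522.8 mtex

522.8 mtex


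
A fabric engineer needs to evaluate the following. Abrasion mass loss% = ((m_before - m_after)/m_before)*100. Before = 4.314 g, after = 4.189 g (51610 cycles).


Formula: Mass loss% = ((m_before - m_after) / m_before) * 100
Step 1: Mass loss = 4.314 - 4.189 = 0.125 g
Step 2: Ratio = 0.125 / 4.314 = 0.0289754
Step 3: Mass loss% = 0.0289754 * 100 = 2.89754% ≈ 2.90%

2.90%


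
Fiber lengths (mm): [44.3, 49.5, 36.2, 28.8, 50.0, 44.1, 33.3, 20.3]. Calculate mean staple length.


Formula: Mean = sum of lengths / count
Sum = 44.3 + 49.5 + 36.2 + 28.8 + 50.0 + 44.1 + 33.3 + 20.3
Sum = 306.5 mm
Mean = 306.5 / 8 = 38.31 mm

38.31 mm


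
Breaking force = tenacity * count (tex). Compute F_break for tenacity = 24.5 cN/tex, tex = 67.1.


Formula: Breaking force = Tenacity * Linear density
F = 24.5 cN/tex * 67.1 tex
F = 1643.95 cN

1643.95 cN


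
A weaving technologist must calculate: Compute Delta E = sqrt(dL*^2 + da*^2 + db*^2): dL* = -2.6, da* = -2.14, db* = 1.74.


Formula: Delta E = sqrt(dL*^2 + da*^2 + db*^2)
Step 1: dL*^2 = (-2.6)^2 = 6.76
Step 2: da*^2 = (-2.14)^2 = 4.5796
Step 3: db*^2 = 1.74^2 = 3.0276
Step 4: Sum = 6.76 + 4.5796 + 3.0276 = 14.3672
Step 5: Delta E = sqrt(14.3672) = 3.79

3.79 Delta E


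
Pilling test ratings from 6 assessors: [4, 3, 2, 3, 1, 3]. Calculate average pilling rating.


Formula: Mean = sum / count
Sum = 4 + 3 + 2 + 3 + 1 + 3 = 16
Mean = 16 / 6 = 2.7

2.7


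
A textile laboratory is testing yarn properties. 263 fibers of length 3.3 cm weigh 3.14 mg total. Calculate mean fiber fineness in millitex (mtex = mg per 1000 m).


Formula: fineness (mtex) = mass (mg) / total length (km) = (mass_mg / total_length_m) * 1000
Step 1: Convert fiber length: 3.3 cm = 0.033 m
Step 2: Total fiber length = 263 * 0.033 = 8.679 m
Step 3: Linear density = 3.14 mg / 8.679 m = 0.3618 mg/m
Step 4: fineness = 0.3618 * 1000 = 361.8 mtex

361.8 mtex


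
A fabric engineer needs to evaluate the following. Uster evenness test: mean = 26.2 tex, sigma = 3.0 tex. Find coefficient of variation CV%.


Formula: CV% = (standard deviation / mean) * 100
Step 1: Ratio = 3.0 / 26.2 = 0.114504
Step 2: CV% = 0.114504 * 100 = 11.4504% ≈ 11.5%

11.5%


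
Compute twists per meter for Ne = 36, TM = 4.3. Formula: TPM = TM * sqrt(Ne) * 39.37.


Formula: TPM = TM * sqrt(Ne) * 39.37
Step 1: sqrt(Ne) = sqrt(36) = 6
Step 2: TM * sqrt(Ne) = 4.3 * 6 = 25.8
Step 3: TPM = 25.8 * 39.37 = 1016 twists/m

1016 twists/m
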